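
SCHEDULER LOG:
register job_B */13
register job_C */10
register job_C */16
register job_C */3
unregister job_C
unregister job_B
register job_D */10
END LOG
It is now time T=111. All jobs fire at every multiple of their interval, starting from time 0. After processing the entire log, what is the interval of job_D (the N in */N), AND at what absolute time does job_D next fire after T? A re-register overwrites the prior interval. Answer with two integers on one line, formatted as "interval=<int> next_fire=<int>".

Op 1: register job_B */13 -> active={job_B:*/13}
Op 2: register job_C */10 -> active={job_B:*/13, job_C:*/10}
Op 3: register job_C */16 -> active={job_B:*/13, job_C:*/16}
Op 4: register job_C */3 -> active={job_B:*/13, job_C:*/3}
Op 5: unregister job_C -> active={job_B:*/13}
Op 6: unregister job_B -> active={}
Op 7: register job_D */10 -> active={job_D:*/10}
Final interval of job_D = 10
Next fire of job_D after T=111: (111//10+1)*10 = 120

Answer: interval=10 next_fire=120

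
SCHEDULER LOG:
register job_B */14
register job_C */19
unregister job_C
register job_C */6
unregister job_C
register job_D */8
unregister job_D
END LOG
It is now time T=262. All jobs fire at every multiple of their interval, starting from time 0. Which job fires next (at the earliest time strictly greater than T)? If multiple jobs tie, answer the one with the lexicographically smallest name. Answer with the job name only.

Op 1: register job_B */14 -> active={job_B:*/14}
Op 2: register job_C */19 -> active={job_B:*/14, job_C:*/19}
Op 3: unregister job_C -> active={job_B:*/14}
Op 4: register job_C */6 -> active={job_B:*/14, job_C:*/6}
Op 5: unregister job_C -> active={job_B:*/14}
Op 6: register job_D */8 -> active={job_B:*/14, job_D:*/8}
Op 7: unregister job_D -> active={job_B:*/14}
  job_B: interval 14, next fire after T=262 is 266
Earliest = 266, winner (lex tiebreak) = job_B

Answer: job_B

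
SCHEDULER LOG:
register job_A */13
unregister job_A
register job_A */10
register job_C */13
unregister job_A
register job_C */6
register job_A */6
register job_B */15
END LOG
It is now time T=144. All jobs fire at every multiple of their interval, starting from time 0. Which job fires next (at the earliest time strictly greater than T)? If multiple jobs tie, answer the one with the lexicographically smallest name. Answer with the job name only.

Answer: job_A

Derivation:
Op 1: register job_A */13 -> active={job_A:*/13}
Op 2: unregister job_A -> active={}
Op 3: register job_A */10 -> active={job_A:*/10}
Op 4: register job_C */13 -> active={job_A:*/10, job_C:*/13}
Op 5: unregister job_A -> active={job_C:*/13}
Op 6: register job_C */6 -> active={job_C:*/6}
Op 7: register job_A */6 -> active={job_A:*/6, job_C:*/6}
Op 8: register job_B */15 -> active={job_A:*/6, job_B:*/15, job_C:*/6}
  job_A: interval 6, next fire after T=144 is 150
  job_B: interval 15, next fire after T=144 is 150
  job_C: interval 6, next fire after T=144 is 150
Earliest = 150, winner (lex tiebreak) = job_A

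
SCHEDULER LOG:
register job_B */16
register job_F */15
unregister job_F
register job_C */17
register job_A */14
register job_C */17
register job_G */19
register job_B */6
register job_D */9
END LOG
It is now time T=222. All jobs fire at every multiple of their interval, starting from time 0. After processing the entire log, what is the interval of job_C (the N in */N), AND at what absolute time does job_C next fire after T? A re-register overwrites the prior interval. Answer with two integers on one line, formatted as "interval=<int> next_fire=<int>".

Op 1: register job_B */16 -> active={job_B:*/16}
Op 2: register job_F */15 -> active={job_B:*/16, job_F:*/15}
Op 3: unregister job_F -> active={job_B:*/16}
Op 4: register job_C */17 -> active={job_B:*/16, job_C:*/17}
Op 5: register job_A */14 -> active={job_A:*/14, job_B:*/16, job_C:*/17}
Op 6: register job_C */17 -> active={job_A:*/14, job_B:*/16, job_C:*/17}
Op 7: register job_G */19 -> active={job_A:*/14, job_B:*/16, job_C:*/17, job_G:*/19}
Op 8: register job_B */6 -> active={job_A:*/14, job_B:*/6, job_C:*/17, job_G:*/19}
Op 9: register job_D */9 -> active={job_A:*/14, job_B:*/6, job_C:*/17, job_D:*/9, job_G:*/19}
Final interval of job_C = 17
Next fire of job_C after T=222: (222//17+1)*17 = 238

Answer: interval=17 next_fire=238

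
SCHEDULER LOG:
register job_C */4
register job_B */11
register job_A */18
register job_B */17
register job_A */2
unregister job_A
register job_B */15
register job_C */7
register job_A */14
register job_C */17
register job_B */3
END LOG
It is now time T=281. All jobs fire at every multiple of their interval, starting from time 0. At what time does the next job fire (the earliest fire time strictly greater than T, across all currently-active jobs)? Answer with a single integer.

Answer: 282

Derivation:
Op 1: register job_C */4 -> active={job_C:*/4}
Op 2: register job_B */11 -> active={job_B:*/11, job_C:*/4}
Op 3: register job_A */18 -> active={job_A:*/18, job_B:*/11, job_C:*/4}
Op 4: register job_B */17 -> active={job_A:*/18, job_B:*/17, job_C:*/4}
Op 5: register job_A */2 -> active={job_A:*/2, job_B:*/17, job_C:*/4}
Op 6: unregister job_A -> active={job_B:*/17, job_C:*/4}
Op 7: register job_B */15 -> active={job_B:*/15, job_C:*/4}
Op 8: register job_C */7 -> active={job_B:*/15, job_C:*/7}
Op 9: register job_A */14 -> active={job_A:*/14, job_B:*/15, job_C:*/7}
Op 10: register job_C */17 -> active={job_A:*/14, job_B:*/15, job_C:*/17}
Op 11: register job_B */3 -> active={job_A:*/14, job_B:*/3, job_C:*/17}
  job_A: interval 14, next fire after T=281 is 294
  job_B: interval 3, next fire after T=281 is 282
  job_C: interval 17, next fire after T=281 is 289
Earliest fire time = 282 (job job_B)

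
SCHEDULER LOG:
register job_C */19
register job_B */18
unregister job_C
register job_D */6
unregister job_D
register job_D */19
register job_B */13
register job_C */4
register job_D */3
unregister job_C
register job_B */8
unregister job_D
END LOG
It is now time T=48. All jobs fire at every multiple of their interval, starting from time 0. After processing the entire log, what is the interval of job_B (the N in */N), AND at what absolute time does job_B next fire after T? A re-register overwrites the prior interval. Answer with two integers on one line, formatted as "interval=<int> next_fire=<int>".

Answer: interval=8 next_fire=56

Derivation:
Op 1: register job_C */19 -> active={job_C:*/19}
Op 2: register job_B */18 -> active={job_B:*/18, job_C:*/19}
Op 3: unregister job_C -> active={job_B:*/18}
Op 4: register job_D */6 -> active={job_B:*/18, job_D:*/6}
Op 5: unregister job_D -> active={job_B:*/18}
Op 6: register job_D */19 -> active={job_B:*/18, job_D:*/19}
Op 7: register job_B */13 -> active={job_B:*/13, job_D:*/19}
Op 8: register job_C */4 -> active={job_B:*/13, job_C:*/4, job_D:*/19}
Op 9: register job_D */3 -> active={job_B:*/13, job_C:*/4, job_D:*/3}
Op 10: unregister job_C -> active={job_B:*/13, job_D:*/3}
Op 11: register job_B */8 -> active={job_B:*/8, job_D:*/3}
Op 12: unregister job_D -> active={job_B:*/8}
Final interval of job_B = 8
Next fire of job_B after T=48: (48//8+1)*8 = 56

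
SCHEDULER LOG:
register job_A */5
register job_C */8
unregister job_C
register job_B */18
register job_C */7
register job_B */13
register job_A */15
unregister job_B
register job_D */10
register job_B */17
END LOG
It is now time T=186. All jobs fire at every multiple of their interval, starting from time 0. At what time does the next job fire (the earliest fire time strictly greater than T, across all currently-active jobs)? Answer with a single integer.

Op 1: register job_A */5 -> active={job_A:*/5}
Op 2: register job_C */8 -> active={job_A:*/5, job_C:*/8}
Op 3: unregister job_C -> active={job_A:*/5}
Op 4: register job_B */18 -> active={job_A:*/5, job_B:*/18}
Op 5: register job_C */7 -> active={job_A:*/5, job_B:*/18, job_C:*/7}
Op 6: register job_B */13 -> active={job_A:*/5, job_B:*/13, job_C:*/7}
Op 7: register job_A */15 -> active={job_A:*/15, job_B:*/13, job_C:*/7}
Op 8: unregister job_B -> active={job_A:*/15, job_C:*/7}
Op 9: register job_D */10 -> active={job_A:*/15, job_C:*/7, job_D:*/10}
Op 10: register job_B */17 -> active={job_A:*/15, job_B:*/17, job_C:*/7, job_D:*/10}
  job_A: interval 15, next fire after T=186 is 195
  job_B: interval 17, next fire after T=186 is 187
  job_C: interval 7, next fire after T=186 is 189
  job_D: interval 10, next fire after T=186 is 190
Earliest fire time = 187 (job job_B)

Answer: 187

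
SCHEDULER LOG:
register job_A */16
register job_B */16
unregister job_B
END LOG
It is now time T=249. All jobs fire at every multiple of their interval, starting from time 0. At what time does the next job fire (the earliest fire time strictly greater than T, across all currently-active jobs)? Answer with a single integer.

Answer: 256

Derivation:
Op 1: register job_A */16 -> active={job_A:*/16}
Op 2: register job_B */16 -> active={job_A:*/16, job_B:*/16}
Op 3: unregister job_B -> active={job_A:*/16}
  job_A: interval 16, next fire after T=249 is 256
Earliest fire time = 256 (job job_A)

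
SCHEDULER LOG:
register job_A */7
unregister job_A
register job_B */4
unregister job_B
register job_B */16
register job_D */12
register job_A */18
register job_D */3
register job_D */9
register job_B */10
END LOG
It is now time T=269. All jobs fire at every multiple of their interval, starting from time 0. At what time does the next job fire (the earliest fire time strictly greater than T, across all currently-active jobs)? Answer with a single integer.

Answer: 270

Derivation:
Op 1: register job_A */7 -> active={job_A:*/7}
Op 2: unregister job_A -> active={}
Op 3: register job_B */4 -> active={job_B:*/4}
Op 4: unregister job_B -> active={}
Op 5: register job_B */16 -> active={job_B:*/16}
Op 6: register job_D */12 -> active={job_B:*/16, job_D:*/12}
Op 7: register job_A */18 -> active={job_A:*/18, job_B:*/16, job_D:*/12}
Op 8: register job_D */3 -> active={job_A:*/18, job_B:*/16, job_D:*/3}
Op 9: register job_D */9 -> active={job_A:*/18, job_B:*/16, job_D:*/9}
Op 10: register job_B */10 -> active={job_A:*/18, job_B:*/10, job_D:*/9}
  job_A: interval 18, next fire after T=269 is 270
  job_B: interval 10, next fire after T=269 is 270
  job_D: interval 9, next fire after T=269 is 270
Earliest fire time = 270 (job job_A)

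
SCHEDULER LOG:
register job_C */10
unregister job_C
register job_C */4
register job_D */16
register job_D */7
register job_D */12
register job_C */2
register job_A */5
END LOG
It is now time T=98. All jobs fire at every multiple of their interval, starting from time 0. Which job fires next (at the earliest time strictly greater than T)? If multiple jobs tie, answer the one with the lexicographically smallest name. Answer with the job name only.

Op 1: register job_C */10 -> active={job_C:*/10}
Op 2: unregister job_C -> active={}
Op 3: register job_C */4 -> active={job_C:*/4}
Op 4: register job_D */16 -> active={job_C:*/4, job_D:*/16}
Op 5: register job_D */7 -> active={job_C:*/4, job_D:*/7}
Op 6: register job_D */12 -> active={job_C:*/4, job_D:*/12}
Op 7: register job_C */2 -> active={job_C:*/2, job_D:*/12}
Op 8: register job_A */5 -> active={job_A:*/5, job_C:*/2, job_D:*/12}
  job_A: interval 5, next fire after T=98 is 100
  job_C: interval 2, next fire after T=98 is 100
  job_D: interval 12, next fire after T=98 is 108
Earliest = 100, winner (lex tiebreak) = job_A

Answer: job_A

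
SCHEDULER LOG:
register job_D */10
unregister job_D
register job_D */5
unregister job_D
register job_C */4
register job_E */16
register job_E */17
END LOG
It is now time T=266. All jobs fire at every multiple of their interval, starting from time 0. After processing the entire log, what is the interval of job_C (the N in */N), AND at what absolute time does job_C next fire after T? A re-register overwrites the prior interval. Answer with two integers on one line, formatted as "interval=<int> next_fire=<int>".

Answer: interval=4 next_fire=268

Derivation:
Op 1: register job_D */10 -> active={job_D:*/10}
Op 2: unregister job_D -> active={}
Op 3: register job_D */5 -> active={job_D:*/5}
Op 4: unregister job_D -> active={}
Op 5: register job_C */4 -> active={job_C:*/4}
Op 6: register job_E */16 -> active={job_C:*/4, job_E:*/16}
Op 7: register job_E */17 -> active={job_C:*/4, job_E:*/17}
Final interval of job_C = 4
Next fire of job_C after T=266: (266//4+1)*4 = 268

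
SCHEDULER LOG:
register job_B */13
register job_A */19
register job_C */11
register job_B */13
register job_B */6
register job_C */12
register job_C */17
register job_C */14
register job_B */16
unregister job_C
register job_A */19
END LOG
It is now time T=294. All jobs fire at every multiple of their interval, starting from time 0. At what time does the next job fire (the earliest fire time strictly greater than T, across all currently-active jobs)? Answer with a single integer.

Op 1: register job_B */13 -> active={job_B:*/13}
Op 2: register job_A */19 -> active={job_A:*/19, job_B:*/13}
Op 3: register job_C */11 -> active={job_A:*/19, job_B:*/13, job_C:*/11}
Op 4: register job_B */13 -> active={job_A:*/19, job_B:*/13, job_C:*/11}
Op 5: register job_B */6 -> active={job_A:*/19, job_B:*/6, job_C:*/11}
Op 6: register job_C */12 -> active={job_A:*/19, job_B:*/6, job_C:*/12}
Op 7: register job_C */17 -> active={job_A:*/19, job_B:*/6, job_C:*/17}
Op 8: register job_C */14 -> active={job_A:*/19, job_B:*/6, job_C:*/14}
Op 9: register job_B */16 -> active={job_A:*/19, job_B:*/16, job_C:*/14}
Op 10: unregister job_C -> active={job_A:*/19, job_B:*/16}
Op 11: register job_A */19 -> active={job_A:*/19, job_B:*/16}
  job_A: interval 19, next fire after T=294 is 304
  job_B: interval 16, next fire after T=294 is 304
Earliest fire time = 304 (job job_A)

Answer: 304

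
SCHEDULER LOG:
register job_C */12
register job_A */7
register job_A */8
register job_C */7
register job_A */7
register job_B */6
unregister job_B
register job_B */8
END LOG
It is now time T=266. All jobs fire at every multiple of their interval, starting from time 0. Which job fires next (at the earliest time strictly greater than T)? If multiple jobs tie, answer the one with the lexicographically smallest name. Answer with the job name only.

Answer: job_B

Derivation:
Op 1: register job_C */12 -> active={job_C:*/12}
Op 2: register job_A */7 -> active={job_A:*/7, job_C:*/12}
Op 3: register job_A */8 -> active={job_A:*/8, job_C:*/12}
Op 4: register job_C */7 -> active={job_A:*/8, job_C:*/7}
Op 5: register job_A */7 -> active={job_A:*/7, job_C:*/7}
Op 6: register job_B */6 -> active={job_A:*/7, job_B:*/6, job_C:*/7}
Op 7: unregister job_B -> active={job_A:*/7, job_C:*/7}
Op 8: register job_B */8 -> active={job_A:*/7, job_B:*/8, job_C:*/7}
  job_A: interval 7, next fire after T=266 is 273
  job_B: interval 8, next fire after T=266 is 272
  job_C: interval 7, next fire after T=266 is 273
Earliest = 272, winner (lex tiebreak) = job_B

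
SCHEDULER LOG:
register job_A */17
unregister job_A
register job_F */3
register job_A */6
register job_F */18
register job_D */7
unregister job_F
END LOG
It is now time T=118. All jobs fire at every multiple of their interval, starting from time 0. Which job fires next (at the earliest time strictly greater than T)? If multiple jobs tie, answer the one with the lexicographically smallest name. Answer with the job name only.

Answer: job_D

Derivation:
Op 1: register job_A */17 -> active={job_A:*/17}
Op 2: unregister job_A -> active={}
Op 3: register job_F */3 -> active={job_F:*/3}
Op 4: register job_A */6 -> active={job_A:*/6, job_F:*/3}
Op 5: register job_F */18 -> active={job_A:*/6, job_F:*/18}
Op 6: register job_D */7 -> active={job_A:*/6, job_D:*/7, job_F:*/18}
Op 7: unregister job_F -> active={job_A:*/6, job_D:*/7}
  job_A: interval 6, next fire after T=118 is 120
  job_D: interval 7, next fire after T=118 is 119
Earliest = 119, winner (lex tiebreak) = job_D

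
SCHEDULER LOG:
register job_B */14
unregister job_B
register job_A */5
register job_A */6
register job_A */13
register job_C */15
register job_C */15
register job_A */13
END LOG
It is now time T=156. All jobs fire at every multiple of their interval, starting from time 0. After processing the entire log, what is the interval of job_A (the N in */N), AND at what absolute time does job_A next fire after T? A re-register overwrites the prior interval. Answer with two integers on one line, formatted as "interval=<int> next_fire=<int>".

Answer: interval=13 next_fire=169

Derivation:
Op 1: register job_B */14 -> active={job_B:*/14}
Op 2: unregister job_B -> active={}
Op 3: register job_A */5 -> active={job_A:*/5}
Op 4: register job_A */6 -> active={job_A:*/6}
Op 5: register job_A */13 -> active={job_A:*/13}
Op 6: register job_C */15 -> active={job_A:*/13, job_C:*/15}
Op 7: register job_C */15 -> active={job_A:*/13, job_C:*/15}
Op 8: register job_A */13 -> active={job_A:*/13, job_C:*/15}
Final interval of job_A = 13
Next fire of job_A after T=156: (156//13+1)*13 = 169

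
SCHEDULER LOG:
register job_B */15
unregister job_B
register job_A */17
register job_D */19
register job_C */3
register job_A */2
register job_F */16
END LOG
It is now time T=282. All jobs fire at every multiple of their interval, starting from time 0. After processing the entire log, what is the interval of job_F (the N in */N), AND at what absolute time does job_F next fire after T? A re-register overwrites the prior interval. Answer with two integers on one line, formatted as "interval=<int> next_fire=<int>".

Op 1: register job_B */15 -> active={job_B:*/15}
Op 2: unregister job_B -> active={}
Op 3: register job_A */17 -> active={job_A:*/17}
Op 4: register job_D */19 -> active={job_A:*/17, job_D:*/19}
Op 5: register job_C */3 -> active={job_A:*/17, job_C:*/3, job_D:*/19}
Op 6: register job_A */2 -> active={job_A:*/2, job_C:*/3, job_D:*/19}
Op 7: register job_F */16 -> active={job_A:*/2, job_C:*/3, job_D:*/19, job_F:*/16}
Final interval of job_F = 16
Next fire of job_F after T=282: (282//16+1)*16 = 288

Answer: interval=16 next_fire=288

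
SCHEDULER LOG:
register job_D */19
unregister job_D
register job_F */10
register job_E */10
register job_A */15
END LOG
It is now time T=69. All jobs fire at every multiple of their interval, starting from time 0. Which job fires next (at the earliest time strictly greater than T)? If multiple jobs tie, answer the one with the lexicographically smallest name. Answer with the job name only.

Op 1: register job_D */19 -> active={job_D:*/19}
Op 2: unregister job_D -> active={}
Op 3: register job_F */10 -> active={job_F:*/10}
Op 4: register job_E */10 -> active={job_E:*/10, job_F:*/10}
Op 5: register job_A */15 -> active={job_A:*/15, job_E:*/10, job_F:*/10}
  job_A: interval 15, next fire after T=69 is 75
  job_E: interval 10, next fire after T=69 is 70
  job_F: interval 10, next fire after T=69 is 70
Earliest = 70, winner (lex tiebreak) = job_E

Answer: job_E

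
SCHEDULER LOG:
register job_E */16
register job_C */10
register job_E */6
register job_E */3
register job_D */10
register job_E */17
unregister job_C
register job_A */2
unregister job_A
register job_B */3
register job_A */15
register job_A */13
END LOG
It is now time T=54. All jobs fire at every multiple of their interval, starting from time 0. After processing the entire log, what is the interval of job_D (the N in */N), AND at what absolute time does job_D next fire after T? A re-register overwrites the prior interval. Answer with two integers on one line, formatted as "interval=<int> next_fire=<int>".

Op 1: register job_E */16 -> active={job_E:*/16}
Op 2: register job_C */10 -> active={job_C:*/10, job_E:*/16}
Op 3: register job_E */6 -> active={job_C:*/10, job_E:*/6}
Op 4: register job_E */3 -> active={job_C:*/10, job_E:*/3}
Op 5: register job_D */10 -> active={job_C:*/10, job_D:*/10, job_E:*/3}
Op 6: register job_E */17 -> active={job_C:*/10, job_D:*/10, job_E:*/17}
Op 7: unregister job_C -> active={job_D:*/10, job_E:*/17}
Op 8: register job_A */2 -> active={job_A:*/2, job_D:*/10, job_E:*/17}
Op 9: unregister job_A -> active={job_D:*/10, job_E:*/17}
Op 10: register job_B */3 -> active={job_B:*/3, job_D:*/10, job_E:*/17}
Op 11: register job_A */15 -> active={job_A:*/15, job_B:*/3, job_D:*/10, job_E:*/17}
Op 12: register job_A */13 -> active={job_A:*/13, job_B:*/3, job_D:*/10, job_E:*/17}
Final interval of job_D = 10
Next fire of job_D after T=54: (54//10+1)*10 = 60

Answer: interval=10 next_fire=60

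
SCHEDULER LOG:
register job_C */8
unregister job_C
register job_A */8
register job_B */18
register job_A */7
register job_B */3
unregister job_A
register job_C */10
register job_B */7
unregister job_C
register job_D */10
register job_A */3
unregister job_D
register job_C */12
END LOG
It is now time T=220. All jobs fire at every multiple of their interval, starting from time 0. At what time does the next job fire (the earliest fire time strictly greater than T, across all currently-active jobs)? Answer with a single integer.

Op 1: register job_C */8 -> active={job_C:*/8}
Op 2: unregister job_C -> active={}
Op 3: register job_A */8 -> active={job_A:*/8}
Op 4: register job_B */18 -> active={job_A:*/8, job_B:*/18}
Op 5: register job_A */7 -> active={job_A:*/7, job_B:*/18}
Op 6: register job_B */3 -> active={job_A:*/7, job_B:*/3}
Op 7: unregister job_A -> active={job_B:*/3}
Op 8: register job_C */10 -> active={job_B:*/3, job_C:*/10}
Op 9: register job_B */7 -> active={job_B:*/7, job_C:*/10}
Op 10: unregister job_C -> active={job_B:*/7}
Op 11: register job_D */10 -> active={job_B:*/7, job_D:*/10}
Op 12: register job_A */3 -> active={job_A:*/3, job_B:*/7, job_D:*/10}
Op 13: unregister job_D -> active={job_A:*/3, job_B:*/7}
Op 14: register job_C */12 -> active={job_A:*/3, job_B:*/7, job_C:*/12}
  job_A: interval 3, next fire after T=220 is 222
  job_B: interval 7, next fire after T=220 is 224
  job_C: interval 12, next fire after T=220 is 228
Earliest fire time = 222 (job job_A)

Answer: 222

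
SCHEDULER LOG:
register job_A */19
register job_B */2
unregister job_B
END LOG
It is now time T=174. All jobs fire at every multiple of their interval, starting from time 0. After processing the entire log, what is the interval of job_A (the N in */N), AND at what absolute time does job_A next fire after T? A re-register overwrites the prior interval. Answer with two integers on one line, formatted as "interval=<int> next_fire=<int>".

Answer: interval=19 next_fire=190

Derivation:
Op 1: register job_A */19 -> active={job_A:*/19}
Op 2: register job_B */2 -> active={job_A:*/19, job_B:*/2}
Op 3: unregister job_B -> active={job_A:*/19}
Final interval of job_A = 19
Next fire of job_A after T=174: (174//19+1)*19 = 190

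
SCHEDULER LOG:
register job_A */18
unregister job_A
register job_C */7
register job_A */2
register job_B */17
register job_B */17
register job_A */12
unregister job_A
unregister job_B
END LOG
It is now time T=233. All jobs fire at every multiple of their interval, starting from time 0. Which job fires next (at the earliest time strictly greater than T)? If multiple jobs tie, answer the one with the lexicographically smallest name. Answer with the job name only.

Op 1: register job_A */18 -> active={job_A:*/18}
Op 2: unregister job_A -> active={}
Op 3: register job_C */7 -> active={job_C:*/7}
Op 4: register job_A */2 -> active={job_A:*/2, job_C:*/7}
Op 5: register job_B */17 -> active={job_A:*/2, job_B:*/17, job_C:*/7}
Op 6: register job_B */17 -> active={job_A:*/2, job_B:*/17, job_C:*/7}
Op 7: register job_A */12 -> active={job_A:*/12, job_B:*/17, job_C:*/7}
Op 8: unregister job_A -> active={job_B:*/17, job_C:*/7}
Op 9: unregister job_B -> active={job_C:*/7}
  job_C: interval 7, next fire after T=233 is 238
Earliest = 238, winner (lex tiebreak) = job_C

Answer: job_C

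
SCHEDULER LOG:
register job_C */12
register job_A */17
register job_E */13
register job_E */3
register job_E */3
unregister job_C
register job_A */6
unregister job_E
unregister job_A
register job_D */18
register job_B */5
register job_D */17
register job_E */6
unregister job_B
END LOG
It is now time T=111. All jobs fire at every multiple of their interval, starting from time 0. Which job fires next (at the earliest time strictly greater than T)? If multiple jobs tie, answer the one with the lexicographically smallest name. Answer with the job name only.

Answer: job_E

Derivation:
Op 1: register job_C */12 -> active={job_C:*/12}
Op 2: register job_A */17 -> active={job_A:*/17, job_C:*/12}
Op 3: register job_E */13 -> active={job_A:*/17, job_C:*/12, job_E:*/13}
Op 4: register job_E */3 -> active={job_A:*/17, job_C:*/12, job_E:*/3}
Op 5: register job_E */3 -> active={job_A:*/17, job_C:*/12, job_E:*/3}
Op 6: unregister job_C -> active={job_A:*/17, job_E:*/3}
Op 7: register job_A */6 -> active={job_A:*/6, job_E:*/3}
Op 8: unregister job_E -> active={job_A:*/6}
Op 9: unregister job_A -> active={}
Op 10: register job_D */18 -> active={job_D:*/18}
Op 11: register job_B */5 -> active={job_B:*/5, job_D:*/18}
Op 12: register job_D */17 -> active={job_B:*/5, job_D:*/17}
Op 13: register job_E */6 -> active={job_B:*/5, job_D:*/17, job_E:*/6}
Op 14: unregister job_B -> active={job_D:*/17, job_E:*/6}
  job_D: interval 17, next fire after T=111 is 119
  job_E: interval 6, next fire after T=111 is 114
Earliest = 114, winner (lex tiebreak) = job_E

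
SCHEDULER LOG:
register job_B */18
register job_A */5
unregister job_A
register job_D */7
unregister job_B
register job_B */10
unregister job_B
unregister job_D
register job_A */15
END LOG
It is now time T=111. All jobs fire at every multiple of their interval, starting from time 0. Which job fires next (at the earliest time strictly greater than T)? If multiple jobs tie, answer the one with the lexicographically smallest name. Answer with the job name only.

Op 1: register job_B */18 -> active={job_B:*/18}
Op 2: register job_A */5 -> active={job_A:*/5, job_B:*/18}
Op 3: unregister job_A -> active={job_B:*/18}
Op 4: register job_D */7 -> active={job_B:*/18, job_D:*/7}
Op 5: unregister job_B -> active={job_D:*/7}
Op 6: register job_B */10 -> active={job_B:*/10, job_D:*/7}
Op 7: unregister job_B -> active={job_D:*/7}
Op 8: unregister job_D -> active={}
Op 9: register job_A */15 -> active={job_A:*/15}
  job_A: interval 15, next fire after T=111 is 120
Earliest = 120, winner (lex tiebreak) = job_A

Answer: job_A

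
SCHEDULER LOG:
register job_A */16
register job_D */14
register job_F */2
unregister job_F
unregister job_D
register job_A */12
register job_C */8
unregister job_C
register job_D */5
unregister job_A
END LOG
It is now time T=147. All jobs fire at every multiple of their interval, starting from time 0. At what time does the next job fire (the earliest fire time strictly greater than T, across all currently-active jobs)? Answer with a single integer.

Answer: 150

Derivation:
Op 1: register job_A */16 -> active={job_A:*/16}
Op 2: register job_D */14 -> active={job_A:*/16, job_D:*/14}
Op 3: register job_F */2 -> active={job_A:*/16, job_D:*/14, job_F:*/2}
Op 4: unregister job_F -> active={job_A:*/16, job_D:*/14}
Op 5: unregister job_D -> active={job_A:*/16}
Op 6: register job_A */12 -> active={job_A:*/12}
Op 7: register job_C */8 -> active={job_A:*/12, job_C:*/8}
Op 8: unregister job_C -> active={job_A:*/12}
Op 9: register job_D */5 -> active={job_A:*/12, job_D:*/5}
Op 10: unregister job_A -> active={job_D:*/5}
  job_D: interval 5, next fire after T=147 is 150
Earliest fire time = 150 (job job_D)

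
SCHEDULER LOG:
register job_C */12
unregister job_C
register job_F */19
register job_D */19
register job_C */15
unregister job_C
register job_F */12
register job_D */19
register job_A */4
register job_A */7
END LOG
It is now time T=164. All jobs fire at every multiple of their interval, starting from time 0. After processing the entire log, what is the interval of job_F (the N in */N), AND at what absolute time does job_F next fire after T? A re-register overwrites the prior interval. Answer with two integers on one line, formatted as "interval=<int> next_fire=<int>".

Op 1: register job_C */12 -> active={job_C:*/12}
Op 2: unregister job_C -> active={}
Op 3: register job_F */19 -> active={job_F:*/19}
Op 4: register job_D */19 -> active={job_D:*/19, job_F:*/19}
Op 5: register job_C */15 -> active={job_C:*/15, job_D:*/19, job_F:*/19}
Op 6: unregister job_C -> active={job_D:*/19, job_F:*/19}
Op 7: register job_F */12 -> active={job_D:*/19, job_F:*/12}
Op 8: register job_D */19 -> active={job_D:*/19, job_F:*/12}
Op 9: register job_A */4 -> active={job_A:*/4, job_D:*/19, job_F:*/12}
Op 10: register job_A */7 -> active={job_A:*/7, job_D:*/19, job_F:*/12}
Final interval of job_F = 12
Next fire of job_F after T=164: (164//12+1)*12 = 168

Answer: interval=12 next_fire=168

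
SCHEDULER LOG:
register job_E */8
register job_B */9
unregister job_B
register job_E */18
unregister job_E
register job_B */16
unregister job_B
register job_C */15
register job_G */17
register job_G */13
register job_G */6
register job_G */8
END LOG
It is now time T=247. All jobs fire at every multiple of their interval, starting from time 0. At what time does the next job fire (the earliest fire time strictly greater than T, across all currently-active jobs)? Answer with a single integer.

Op 1: register job_E */8 -> active={job_E:*/8}
Op 2: register job_B */9 -> active={job_B:*/9, job_E:*/8}
Op 3: unregister job_B -> active={job_E:*/8}
Op 4: register job_E */18 -> active={job_E:*/18}
Op 5: unregister job_E -> active={}
Op 6: register job_B */16 -> active={job_B:*/16}
Op 7: unregister job_B -> active={}
Op 8: register job_C */15 -> active={job_C:*/15}
Op 9: register job_G */17 -> active={job_C:*/15, job_G:*/17}
Op 10: register job_G */13 -> active={job_C:*/15, job_G:*/13}
Op 11: register job_G */6 -> active={job_C:*/15, job_G:*/6}
Op 12: register job_G */8 -> active={job_C:*/15, job_G:*/8}
  job_C: interval 15, next fire after T=247 is 255
  job_G: interval 8, next fire after T=247 is 248
Earliest fire time = 248 (job job_G)

Answer: 248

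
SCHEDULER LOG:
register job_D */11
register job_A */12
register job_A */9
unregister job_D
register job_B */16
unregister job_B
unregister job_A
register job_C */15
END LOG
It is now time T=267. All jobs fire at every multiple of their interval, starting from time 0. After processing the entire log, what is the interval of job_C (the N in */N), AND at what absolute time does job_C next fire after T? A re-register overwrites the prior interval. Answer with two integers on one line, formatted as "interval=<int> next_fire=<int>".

Op 1: register job_D */11 -> active={job_D:*/11}
Op 2: register job_A */12 -> active={job_A:*/12, job_D:*/11}
Op 3: register job_A */9 -> active={job_A:*/9, job_D:*/11}
Op 4: unregister job_D -> active={job_A:*/9}
Op 5: register job_B */16 -> active={job_A:*/9, job_B:*/16}
Op 6: unregister job_B -> active={job_A:*/9}
Op 7: unregister job_A -> active={}
Op 8: register job_C */15 -> active={job_C:*/15}
Final interval of job_C = 15
Next fire of job_C after T=267: (267//15+1)*15 = 270

Answer: interval=15 next_fire=270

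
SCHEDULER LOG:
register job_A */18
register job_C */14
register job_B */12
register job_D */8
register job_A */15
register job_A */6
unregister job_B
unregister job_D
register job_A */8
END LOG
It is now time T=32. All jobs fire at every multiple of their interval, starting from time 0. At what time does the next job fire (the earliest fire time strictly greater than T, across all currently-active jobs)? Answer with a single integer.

Answer: 40

Derivation:
Op 1: register job_A */18 -> active={job_A:*/18}
Op 2: register job_C */14 -> active={job_A:*/18, job_C:*/14}
Op 3: register job_B */12 -> active={job_A:*/18, job_B:*/12, job_C:*/14}
Op 4: register job_D */8 -> active={job_A:*/18, job_B:*/12, job_C:*/14, job_D:*/8}
Op 5: register job_A */15 -> active={job_A:*/15, job_B:*/12, job_C:*/14, job_D:*/8}
Op 6: register job_A */6 -> active={job_A:*/6, job_B:*/12, job_C:*/14, job_D:*/8}
Op 7: unregister job_B -> active={job_A:*/6, job_C:*/14, job_D:*/8}
Op 8: unregister job_D -> active={job_A:*/6, job_C:*/14}
Op 9: register job_A */8 -> active={job_A:*/8, job_C:*/14}
  job_A: interval 8, next fire after T=32 is 40
  job_C: interval 14, next fire after T=32 is 42
Earliest fire time = 40 (job job_A)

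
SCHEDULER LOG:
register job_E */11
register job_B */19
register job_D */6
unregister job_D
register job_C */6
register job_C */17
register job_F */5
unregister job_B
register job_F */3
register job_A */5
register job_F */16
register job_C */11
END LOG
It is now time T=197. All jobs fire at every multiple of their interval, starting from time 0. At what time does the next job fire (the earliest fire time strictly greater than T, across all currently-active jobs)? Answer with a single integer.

Op 1: register job_E */11 -> active={job_E:*/11}
Op 2: register job_B */19 -> active={job_B:*/19, job_E:*/11}
Op 3: register job_D */6 -> active={job_B:*/19, job_D:*/6, job_E:*/11}
Op 4: unregister job_D -> active={job_B:*/19, job_E:*/11}
Op 5: register job_C */6 -> active={job_B:*/19, job_C:*/6, job_E:*/11}
Op 6: register job_C */17 -> active={job_B:*/19, job_C:*/17, job_E:*/11}
Op 7: register job_F */5 -> active={job_B:*/19, job_C:*/17, job_E:*/11, job_F:*/5}
Op 8: unregister job_B -> active={job_C:*/17, job_E:*/11, job_F:*/5}
Op 9: register job_F */3 -> active={job_C:*/17, job_E:*/11, job_F:*/3}
Op 10: register job_A */5 -> active={job_A:*/5, job_C:*/17, job_E:*/11, job_F:*/3}
Op 11: register job_F */16 -> active={job_A:*/5, job_C:*/17, job_E:*/11, job_F:*/16}
Op 12: register job_C */11 -> active={job_A:*/5, job_C:*/11, job_E:*/11, job_F:*/16}
  job_A: interval 5, next fire after T=197 is 200
  job_C: interval 11, next fire after T=197 is 198
  job_E: interval 11, next fire after T=197 is 198
  job_F: interval 16, next fire after T=197 is 208
Earliest fire time = 198 (job job_C)

Answer: 198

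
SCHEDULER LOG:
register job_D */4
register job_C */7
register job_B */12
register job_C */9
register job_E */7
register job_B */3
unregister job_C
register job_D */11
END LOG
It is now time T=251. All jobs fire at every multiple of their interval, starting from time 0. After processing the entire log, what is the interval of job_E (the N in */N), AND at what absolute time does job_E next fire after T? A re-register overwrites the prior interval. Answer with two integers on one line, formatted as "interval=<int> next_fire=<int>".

Answer: interval=7 next_fire=252

Derivation:
Op 1: register job_D */4 -> active={job_D:*/4}
Op 2: register job_C */7 -> active={job_C:*/7, job_D:*/4}
Op 3: register job_B */12 -> active={job_B:*/12, job_C:*/7, job_D:*/4}
Op 4: register job_C */9 -> active={job_B:*/12, job_C:*/9, job_D:*/4}
Op 5: register job_E */7 -> active={job_B:*/12, job_C:*/9, job_D:*/4, job_E:*/7}
Op 6: register job_B */3 -> active={job_B:*/3, job_C:*/9, job_D:*/4, job_E:*/7}
Op 7: unregister job_C -> active={job_B:*/3, job_D:*/4, job_E:*/7}
Op 8: register job_D */11 -> active={job_B:*/3, job_D:*/11, job_E:*/7}
Final interval of job_E = 7
Next fire of job_E after T=251: (251//7+1)*7 = 252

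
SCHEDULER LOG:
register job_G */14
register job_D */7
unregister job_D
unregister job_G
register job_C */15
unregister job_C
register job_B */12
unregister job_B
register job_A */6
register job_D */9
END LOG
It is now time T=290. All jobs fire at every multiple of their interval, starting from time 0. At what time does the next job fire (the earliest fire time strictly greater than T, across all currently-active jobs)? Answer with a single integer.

Answer: 294

Derivation:
Op 1: register job_G */14 -> active={job_G:*/14}
Op 2: register job_D */7 -> active={job_D:*/7, job_G:*/14}
Op 3: unregister job_D -> active={job_G:*/14}
Op 4: unregister job_G -> active={}
Op 5: register job_C */15 -> active={job_C:*/15}
Op 6: unregister job_C -> active={}
Op 7: register job_B */12 -> active={job_B:*/12}
Op 8: unregister job_B -> active={}
Op 9: register job_A */6 -> active={job_A:*/6}
Op 10: register job_D */9 -> active={job_A:*/6, job_D:*/9}
  job_A: interval 6, next fire after T=290 is 294
  job_D: interval 9, next fire after T=290 is 297
Earliest fire time = 294 (job job_A)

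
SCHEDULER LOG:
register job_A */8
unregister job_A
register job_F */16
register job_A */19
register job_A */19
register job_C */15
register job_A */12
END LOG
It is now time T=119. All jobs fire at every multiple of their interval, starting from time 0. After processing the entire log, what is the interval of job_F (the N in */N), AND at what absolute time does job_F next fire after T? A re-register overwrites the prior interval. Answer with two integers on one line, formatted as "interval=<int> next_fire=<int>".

Op 1: register job_A */8 -> active={job_A:*/8}
Op 2: unregister job_A -> active={}
Op 3: register job_F */16 -> active={job_F:*/16}
Op 4: register job_A */19 -> active={job_A:*/19, job_F:*/16}
Op 5: register job_A */19 -> active={job_A:*/19, job_F:*/16}
Op 6: register job_C */15 -> active={job_A:*/19, job_C:*/15, job_F:*/16}
Op 7: register job_A */12 -> active={job_A:*/12, job_C:*/15, job_F:*/16}
Final interval of job_F = 16
Next fire of job_F after T=119: (119//16+1)*16 = 128

Answer: interval=16 next_fire=128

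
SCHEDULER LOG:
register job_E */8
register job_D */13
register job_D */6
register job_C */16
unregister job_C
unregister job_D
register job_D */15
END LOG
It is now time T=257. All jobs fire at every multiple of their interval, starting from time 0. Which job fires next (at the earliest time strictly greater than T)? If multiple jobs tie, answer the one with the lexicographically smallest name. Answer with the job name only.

Answer: job_E

Derivation:
Op 1: register job_E */8 -> active={job_E:*/8}
Op 2: register job_D */13 -> active={job_D:*/13, job_E:*/8}
Op 3: register job_D */6 -> active={job_D:*/6, job_E:*/8}
Op 4: register job_C */16 -> active={job_C:*/16, job_D:*/6, job_E:*/8}
Op 5: unregister job_C -> active={job_D:*/6, job_E:*/8}
Op 6: unregister job_D -> active={job_E:*/8}
Op 7: register job_D */15 -> active={job_D:*/15, job_E:*/8}
  job_D: interval 15, next fire after T=257 is 270
  job_E: interval 8, next fire after T=257 is 264
Earliest = 264, winner (lex tiebreak) = job_E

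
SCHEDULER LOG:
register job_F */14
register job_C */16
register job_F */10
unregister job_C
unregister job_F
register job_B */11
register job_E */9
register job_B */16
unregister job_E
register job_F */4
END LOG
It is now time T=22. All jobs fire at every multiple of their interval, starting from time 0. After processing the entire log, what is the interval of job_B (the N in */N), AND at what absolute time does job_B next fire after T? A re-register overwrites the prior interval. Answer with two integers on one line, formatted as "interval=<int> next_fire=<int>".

Op 1: register job_F */14 -> active={job_F:*/14}
Op 2: register job_C */16 -> active={job_C:*/16, job_F:*/14}
Op 3: register job_F */10 -> active={job_C:*/16, job_F:*/10}
Op 4: unregister job_C -> active={job_F:*/10}
Op 5: unregister job_F -> active={}
Op 6: register job_B */11 -> active={job_B:*/11}
Op 7: register job_E */9 -> active={job_B:*/11, job_E:*/9}
Op 8: register job_B */16 -> active={job_B:*/16, job_E:*/9}
Op 9: unregister job_E -> active={job_B:*/16}
Op 10: register job_F */4 -> active={job_B:*/16, job_F:*/4}
Final interval of job_B = 16
Next fire of job_B after T=22: (22//16+1)*16 = 32

Answer: interval=16 next_fire=32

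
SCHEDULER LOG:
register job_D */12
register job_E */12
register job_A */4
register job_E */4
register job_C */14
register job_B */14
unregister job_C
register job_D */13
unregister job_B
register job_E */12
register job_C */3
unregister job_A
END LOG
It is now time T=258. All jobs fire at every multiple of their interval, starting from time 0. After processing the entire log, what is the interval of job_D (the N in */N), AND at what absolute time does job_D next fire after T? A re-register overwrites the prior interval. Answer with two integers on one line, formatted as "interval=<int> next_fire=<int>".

Op 1: register job_D */12 -> active={job_D:*/12}
Op 2: register job_E */12 -> active={job_D:*/12, job_E:*/12}
Op 3: register job_A */4 -> active={job_A:*/4, job_D:*/12, job_E:*/12}
Op 4: register job_E */4 -> active={job_A:*/4, job_D:*/12, job_E:*/4}
Op 5: register job_C */14 -> active={job_A:*/4, job_C:*/14, job_D:*/12, job_E:*/4}
Op 6: register job_B */14 -> active={job_A:*/4, job_B:*/14, job_C:*/14, job_D:*/12, job_E:*/4}
Op 7: unregister job_C -> active={job_A:*/4, job_B:*/14, job_D:*/12, job_E:*/4}
Op 8: register job_D */13 -> active={job_A:*/4, job_B:*/14, job_D:*/13, job_E:*/4}
Op 9: unregister job_B -> active={job_A:*/4, job_D:*/13, job_E:*/4}
Op 10: register job_E */12 -> active={job_A:*/4, job_D:*/13, job_E:*/12}
Op 11: register job_C */3 -> active={job_A:*/4, job_C:*/3, job_D:*/13, job_E:*/12}
Op 12: unregister job_A -> active={job_C:*/3, job_D:*/13, job_E:*/12}
Final interval of job_D = 13
Next fire of job_D after T=258: (258//13+1)*13 = 260

Answer: interval=13 next_fire=260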